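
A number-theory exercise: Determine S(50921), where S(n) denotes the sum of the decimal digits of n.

5+0+9+2+1 = 17

17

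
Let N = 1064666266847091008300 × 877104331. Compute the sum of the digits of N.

1064666266847091008300 × 877104331 = 933823393721185238131086947300
Sum of its 30 digits: 122.

122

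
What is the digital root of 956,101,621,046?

5

9+5+6+1+0+1+6+2+1+0+4+6 = 41
4+1 = 5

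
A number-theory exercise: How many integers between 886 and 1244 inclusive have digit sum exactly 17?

17

The integers in [886, 1244] that have digit sum exactly 17: 890, 908, 917, 926, 935, 944, …, 1187, 1196.
17 qualify.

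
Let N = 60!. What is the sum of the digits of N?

60! = 8320987112741390144276341183223364380754172606361245952449277696409600000000000000
Sum of its 82 digits: 288.

288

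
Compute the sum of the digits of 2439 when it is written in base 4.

2439 in base 4 is 212013.
Digit sum: 2+1+2+0+1+3 = 9.

9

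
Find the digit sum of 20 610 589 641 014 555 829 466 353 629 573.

2+0+6+1+0+5+8+9+6+4+1+0+1+4+5+5+5+8+2+9+4+6+6+3+5+3+6+2+9+5+7+3 = 140

140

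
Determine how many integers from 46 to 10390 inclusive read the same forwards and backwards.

The integers in [46, 10390] that read the same forwards and backwards: 55, 66, 77, 88, 99, 101, …, 10201, 10301.
189 qualify.

189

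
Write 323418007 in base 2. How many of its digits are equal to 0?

11

323418007 in base 2 is 10011010001101111011110010111.
The digit 0 appears 11 times.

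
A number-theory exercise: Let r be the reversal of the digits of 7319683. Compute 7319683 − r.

3450546

Reverse of 7319683 is 3869137.
7319683 − 3869137 = 3450546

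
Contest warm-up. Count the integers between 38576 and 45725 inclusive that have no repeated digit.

The integers in [38576, 45725] that have no repeated digit: 38576, 38579, 38590, 38591, 38592, 38594, …, 45721, 45723.
2039 qualify.

2039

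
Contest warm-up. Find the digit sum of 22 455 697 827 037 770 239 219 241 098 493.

147

2+2+4+5+5+6+9+7+8+2+7+0+3+7+7+7+0+2+3+9+2+1+9+2+4+1+0+9+8+4+9+3 = 147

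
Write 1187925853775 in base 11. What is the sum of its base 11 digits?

1187925853775 in base 11 is 4188841A2351.
Digit sum: 4+1+8+8+8+4+1+10+2+3+5+1 = 55.

55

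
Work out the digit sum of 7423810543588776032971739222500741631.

7+4+2+3+8+1+0+5+4+3+5+8+8+7+7+6+0+3+2+9+7+1+7+3+9+2+2+2+5+0+0+7+4+1+6+3+1 = 152

152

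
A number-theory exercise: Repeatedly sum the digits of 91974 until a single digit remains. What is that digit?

9+1+9+7+4 = 30
3+0 = 3

3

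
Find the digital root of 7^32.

The digital root of n equals n mod 9 (or 9 when 9 | n), so we need 7^32 mod 9.
7^32 ≡ 4 (mod 9), so the digital root is 4.

4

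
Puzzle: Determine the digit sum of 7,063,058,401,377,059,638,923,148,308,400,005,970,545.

7+0+6+3+0+5+8+4+0+1+3+7+7+0+5+9+6+3+8+9+2+3+1+4+8+3+0+8+4+0+0+0+0+5+9+7+0+5+4+5 = 159

159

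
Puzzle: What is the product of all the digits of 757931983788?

640120320

7×5×7×9×3×1×9×8×3×7×8×8 = 640120320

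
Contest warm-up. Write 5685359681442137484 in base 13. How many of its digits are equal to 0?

5685359681442137484 in base 13 is 870C3BA6676CA6448.
The digit 0 appears 1 time.

1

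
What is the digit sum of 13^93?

514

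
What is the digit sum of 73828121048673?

7+3+8+2+8+1+2+1+0+4+8+6+7+3 = 60

60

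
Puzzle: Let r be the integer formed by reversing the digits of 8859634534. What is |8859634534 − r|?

Reverse of 8859634534 is 4354369588.
|8859634534 − 4354369588| = 4505264946

4505264946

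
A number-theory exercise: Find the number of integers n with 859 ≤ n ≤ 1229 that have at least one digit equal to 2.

91

The integers in [859, 1229] that have at least one digit equal to 2: 862, 872, 882, 892, 902, 912, …, 1228, 1229.
91 qualify.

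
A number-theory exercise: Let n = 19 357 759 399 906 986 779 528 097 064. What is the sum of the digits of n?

169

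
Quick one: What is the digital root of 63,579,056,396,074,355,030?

5

6+3+5+7+9+0+5+6+3+9+6+0+7+4+3+5+5+0+3+0 = 86
8+6 = 14
1+4 = 5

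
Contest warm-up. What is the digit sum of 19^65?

379

19^65 = 131517656596604663956102176642678715072020072327450916777499793705236707816143809299
Sum of its 84 digits: 379.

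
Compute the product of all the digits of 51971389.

68040

5×1×9×7×1×3×8×9 = 68040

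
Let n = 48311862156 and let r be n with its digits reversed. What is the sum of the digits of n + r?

45

Reversal of 48311862156 is 65126811384; 48311862156 + 65126811384 = 113438673540.
Digit sum of 113438673540: 1+1+3+4+3+8+6+7+3+5+4+0 = 45.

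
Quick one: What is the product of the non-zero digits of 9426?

9×4×2×6 = 432

432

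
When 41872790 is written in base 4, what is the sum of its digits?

41872790 in base 4 is 2133232312112.
Digit sum: 2+1+3+3+2+3+2+3+1+2+1+1+2 = 26.

26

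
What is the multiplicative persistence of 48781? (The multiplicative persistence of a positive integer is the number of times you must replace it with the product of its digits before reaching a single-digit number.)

48781 → 1792 → 126 → 12 → 2 (4 steps)

4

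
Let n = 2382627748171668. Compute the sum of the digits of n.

78

2+3+8+2+6+2+7+7+4+8+1+7+1+6+6+8 = 78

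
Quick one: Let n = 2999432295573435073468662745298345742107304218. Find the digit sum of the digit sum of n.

11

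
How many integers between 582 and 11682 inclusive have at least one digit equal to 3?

The integers in [582, 11682] that have at least one digit equal to 3: 583, 593, 603, 613, 623, 630, …, 11663, 11673.
3729 qualify.

3729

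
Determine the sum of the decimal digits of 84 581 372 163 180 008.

65

8+4+5+8+1+3+7+2+1+6+3+1+8+0+0+0+8 = 65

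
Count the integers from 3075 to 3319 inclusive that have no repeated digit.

130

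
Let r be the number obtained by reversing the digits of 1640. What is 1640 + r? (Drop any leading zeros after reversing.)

Reverse of 1640 is 461.
1640 + 461 = 2101

2101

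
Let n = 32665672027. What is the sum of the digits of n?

46

3+2+6+6+5+6+7+2+0+2+7 = 46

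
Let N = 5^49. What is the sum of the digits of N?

5^49 = 17763568394002504646778106689453125
Sum of its 35 digits: 158.

158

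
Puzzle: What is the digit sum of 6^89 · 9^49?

549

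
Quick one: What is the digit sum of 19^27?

127

19^27 = 33600614943460448322716069311260139
Sum of its 35 digits: 127.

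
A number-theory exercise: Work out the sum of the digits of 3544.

16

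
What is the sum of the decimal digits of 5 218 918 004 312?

44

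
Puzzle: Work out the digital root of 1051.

1+0+5+1 = 7

7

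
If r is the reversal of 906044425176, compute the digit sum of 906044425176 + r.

78

Reversal of 906044425176 is 671524440609; 906044425176 + 671524440609 = 1577568865785.
Digit sum of 1577568865785: 1+5+7+7+5+6+8+8+6+5+7+8+5 = 78.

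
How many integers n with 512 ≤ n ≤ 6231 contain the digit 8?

1571

The integers in [512, 6231] that contain the digit 8: 518, 528, 538, 548, 558, 568, …, 6218, 6228.
1571 qualify.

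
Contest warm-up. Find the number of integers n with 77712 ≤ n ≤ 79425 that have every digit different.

520

The integers in [77712, 79425] that have every digit different: 78012, 78013, 78014, 78015, 78016, 78019, …, 79423, 79425.
520 qualify.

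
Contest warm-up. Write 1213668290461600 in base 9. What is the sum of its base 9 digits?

64

1213668290461600 in base 9 is 5804215886624221.
Digit sum: 5+8+0+4+2+1+5+8+8+6+6+2+4+2+2+1 = 64.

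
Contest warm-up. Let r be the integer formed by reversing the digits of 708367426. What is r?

624763807

Reversing 708367426 gives 624763807.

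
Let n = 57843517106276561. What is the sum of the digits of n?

74

5+7+8+4+3+5+1+7+1+0+6+2+7+6+5+6+1 = 74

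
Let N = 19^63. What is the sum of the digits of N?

19^63 = 364314838217741451401945087652849626238282748829503924591412170928633539656908059
Sum of its 81 digits: 370.

370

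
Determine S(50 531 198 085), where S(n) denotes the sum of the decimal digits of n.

45

5+0+5+3+1+1+9+8+0+8+5 = 45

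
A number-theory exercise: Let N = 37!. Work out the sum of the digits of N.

37! = 13763753091226345046315979581580902400000000
Sum of its 44 digits: 153.

153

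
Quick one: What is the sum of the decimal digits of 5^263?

758

5^263 = 6747006683667534863583087392812812164934375284715844832049768336069212346220646139040240237087725177000427573395429424685152421052212458354416409200826620917723630554974079132080078125
Sum of its 184 digits: 758.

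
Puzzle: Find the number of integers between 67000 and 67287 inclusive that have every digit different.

The integers in [67000, 67287] that have every digit different: 67012, 67013, 67014, 67015, 67018, 67019, …, 67284, 67285.
119 qualify.

119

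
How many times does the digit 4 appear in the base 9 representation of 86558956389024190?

3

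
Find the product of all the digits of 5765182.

5×7×6×5×1×8×2 = 16800

16800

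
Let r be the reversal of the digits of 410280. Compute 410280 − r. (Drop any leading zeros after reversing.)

Reverse of 410280 is 82014.
410280 − 82014 = 328266

328266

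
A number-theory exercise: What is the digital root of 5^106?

4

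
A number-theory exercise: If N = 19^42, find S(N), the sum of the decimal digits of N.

217

19^42 = 510095203738582479622335815880298130716653502143703561
Sum of its 54 digits: 217.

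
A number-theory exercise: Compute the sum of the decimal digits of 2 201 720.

14

2+2+0+1+7+2+0 = 14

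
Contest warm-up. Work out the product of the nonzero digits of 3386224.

6912

3×3×8×6×2×2×4 = 6912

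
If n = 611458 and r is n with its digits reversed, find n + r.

1465574

Reverse of 611458 is 854116.
611458 + 854116 = 1465574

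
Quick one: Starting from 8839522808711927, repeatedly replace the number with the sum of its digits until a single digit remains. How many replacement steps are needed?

8839522808711927 → 80 → 8 (2 steps)

2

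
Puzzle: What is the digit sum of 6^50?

6^50 = 808281277464764060643139600456536293376
Sum of its 39 digits: 171.

171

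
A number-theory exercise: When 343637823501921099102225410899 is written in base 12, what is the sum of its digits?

136

343637823501921099102225410899 in base 12 is 26027B0108253B50A86B9415B017.
Digit sum: 2+6+0+2+7+11+0+1+0+8+2+5+3+11+5+0+10+8+6+11+9+4+1+5+11+0+1+7 = 136.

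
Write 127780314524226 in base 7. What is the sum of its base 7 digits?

60

127780314524226 in base 7 is 35625552212363640.
Digit sum: 3+5+6+2+5+5+5+2+2+1+2+3+6+3+6+4+0 = 60.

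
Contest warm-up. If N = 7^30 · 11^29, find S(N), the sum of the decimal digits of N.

7^30 · 11^29 = 35754365055237118523414477562919305387022115274577450859
Sum of its 56 digits: 239.

239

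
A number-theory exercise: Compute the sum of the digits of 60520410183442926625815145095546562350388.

6+0+5+2+0+4+1+0+1+8+3+4+4+2+9+2+6+6+2+5+8+1+5+1+4+5+0+9+5+5+4+6+5+6+2+3+5+0+3+8+8 = 163

163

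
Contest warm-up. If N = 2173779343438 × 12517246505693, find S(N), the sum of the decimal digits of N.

131

2173779343438 × 12517246505693 = 27209731890796929269192534
Sum of its 26 digits: 131.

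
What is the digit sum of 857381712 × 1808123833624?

857381712 × 1808123833624 = 1550252307980548284288
Sum of its 22 digits: 96.

96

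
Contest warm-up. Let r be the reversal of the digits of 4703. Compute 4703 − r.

1629

Reverse of 4703 is 3074.
4703 − 3074 = 1629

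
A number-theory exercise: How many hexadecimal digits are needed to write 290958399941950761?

15

290958399941950761 in base 16 is 409B11F88F4BD29, which has 15 digits.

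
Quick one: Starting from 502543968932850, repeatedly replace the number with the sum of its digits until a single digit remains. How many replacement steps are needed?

502543968932850 → 69 → 15 → 6 (3 steps)

3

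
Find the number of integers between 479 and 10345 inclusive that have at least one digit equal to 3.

3368

The integers in [479, 10345] that have at least one digit equal to 3: 483, 493, 503, 513, 523, 530, …, 10344, 10345.
3368 qualify.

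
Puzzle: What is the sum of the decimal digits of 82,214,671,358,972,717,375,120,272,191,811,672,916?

8+2+2+1+4+6+7+1+3+5+8+9+7+2+7+1+7+3+7+5+1+2+0+2+7+2+1+9+1+8+1+1+6+7+2+9+1+6 = 161

161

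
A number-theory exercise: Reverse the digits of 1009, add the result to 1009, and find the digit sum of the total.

2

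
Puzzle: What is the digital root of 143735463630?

1+4+3+7+3+5+4+6+3+6+3+0 = 45
4+5 = 9

9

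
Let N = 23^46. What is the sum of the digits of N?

23^46 = 435993943892672664200353461405376235401663658494141675420261489
Sum of its 63 digits: 274.

274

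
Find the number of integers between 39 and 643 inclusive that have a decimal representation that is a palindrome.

The integers in [39, 643] that have a decimal representation that is a palindrome: 44, 55, 66, 77, 88, 99, …, 626, 636.
60 qualify.

60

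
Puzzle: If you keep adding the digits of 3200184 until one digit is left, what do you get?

9

3+2+0+0+1+8+4 = 18
1+8 = 9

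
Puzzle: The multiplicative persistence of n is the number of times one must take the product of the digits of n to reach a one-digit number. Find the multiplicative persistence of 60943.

1

60943 → 0 (1 step)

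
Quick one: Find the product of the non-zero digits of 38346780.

3×8×3×4×6×7×8 = 96768

96768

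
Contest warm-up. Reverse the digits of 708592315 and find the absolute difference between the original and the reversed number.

Reverse of 708592315 is 513295807.
|708592315 − 513295807| = 195296508

195296508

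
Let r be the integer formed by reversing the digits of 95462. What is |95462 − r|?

69003

Reverse of 95462 is 26459.
|95462 − 26459| = 69003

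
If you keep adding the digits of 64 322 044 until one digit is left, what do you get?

6+4+3+2+2+0+4+4 = 25
2+5 = 7

7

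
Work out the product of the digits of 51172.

70

5×1×1×7×2 = 70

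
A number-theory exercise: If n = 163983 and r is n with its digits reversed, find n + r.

553344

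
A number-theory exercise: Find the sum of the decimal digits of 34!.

34! = 295232799039604140847618609643520000000
Sum of its 39 digits: 144.

144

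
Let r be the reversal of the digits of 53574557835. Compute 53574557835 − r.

Reverse of 53574557835 is 53875547535.
53574557835 − 53875547535 = -300989700

-300989700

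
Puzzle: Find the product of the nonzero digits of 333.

3×3×3 = 27

27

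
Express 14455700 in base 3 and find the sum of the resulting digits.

14

14455700 in base 3 is 1000012102111022.
Digit sum: 1+0+0+0+0+1+2+1+0+2+1+1+1+0+2+2 = 14.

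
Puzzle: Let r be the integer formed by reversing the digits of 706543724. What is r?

427345607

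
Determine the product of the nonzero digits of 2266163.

2×2×6×6×1×6×3 = 2592

2592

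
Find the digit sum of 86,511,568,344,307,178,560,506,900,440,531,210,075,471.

152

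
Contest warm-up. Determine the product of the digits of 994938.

9×9×4×9×3×8 = 69984

69984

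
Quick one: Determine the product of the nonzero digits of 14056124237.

1×4×5×6×1×2×4×2×3×7 = 40320

40320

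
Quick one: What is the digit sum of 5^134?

439

5^134 = 4591774807899560578002877098524397178979162331140966880893561352650067419745028018951416015625
Sum of its 94 digits: 439.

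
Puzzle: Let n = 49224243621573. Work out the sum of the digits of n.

4+9+2+2+4+2+4+3+6+2+1+5+7+3 = 54

54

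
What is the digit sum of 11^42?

11^42 = 54763699237492901685126120802225273763666521
Sum of its 44 digits: 190.

190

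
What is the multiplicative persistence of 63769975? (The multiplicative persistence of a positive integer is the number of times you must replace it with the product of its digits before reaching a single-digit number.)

2

63769975 → 2143260 → 0 (2 steps)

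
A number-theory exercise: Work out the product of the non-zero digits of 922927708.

9×2×2×9×2×7×7×8 = 254016

254016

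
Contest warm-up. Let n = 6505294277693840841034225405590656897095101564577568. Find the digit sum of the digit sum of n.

14

First digit sum: 239.
2+3+9 = 14.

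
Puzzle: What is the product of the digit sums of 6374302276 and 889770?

1560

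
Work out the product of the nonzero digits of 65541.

6×5×5×4×1 = 600

600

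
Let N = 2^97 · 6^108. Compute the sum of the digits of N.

549

2^97 · 6^108 = 173877993868459988558533653507721430895481016594348844514580109772206576823197611019225946518741934886039901437952
Sum of its 114 digits: 549.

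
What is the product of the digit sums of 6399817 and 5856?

1032

S(6399817) = 6+3+9+9+8+1+7 = 43.
S(5856) = 5+8+5+6 = 24.
43 · 24 = 1032.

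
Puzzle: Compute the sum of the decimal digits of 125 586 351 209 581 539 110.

80

1+2+5+5+8+6+3+5+1+2+0+9+5+8+1+5+3+9+1+1+0 = 80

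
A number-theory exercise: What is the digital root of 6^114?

The digital root of n equals n mod 9 (or 9 when 9 | n), so we need 6^114 mod 9.
6^114 ≡ 0 (mod 9), so the digital root is 9.

9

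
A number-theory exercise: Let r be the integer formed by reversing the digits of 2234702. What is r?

Reversing 2234702 gives 2074322.

2074322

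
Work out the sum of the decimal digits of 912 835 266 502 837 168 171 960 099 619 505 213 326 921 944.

196

9+1+2+8+3+5+2+6+6+5+0+2+8+3+7+1+6+8+1+7+1+9+6+0+0+9+9+6+1+9+5+0+5+2+1+3+3+2+6+9+2+1+9+4+4 = 196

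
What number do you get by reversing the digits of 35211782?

Reversing 35211782 gives 28711253.

28711253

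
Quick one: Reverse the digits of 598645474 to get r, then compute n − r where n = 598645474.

124098579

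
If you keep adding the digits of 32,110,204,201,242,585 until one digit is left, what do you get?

3+2+1+1+0+2+0+4+2+0+1+2+4+2+5+8+5 = 42
4+2 = 6

6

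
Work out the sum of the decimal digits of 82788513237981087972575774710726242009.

180

8+2+7+8+8+5+1+3+2+3+7+9+8+1+0+8+7+9+7+2+5+7+5+7+7+4+7+1+0+7+2+6+2+4+2+0+0+9 = 180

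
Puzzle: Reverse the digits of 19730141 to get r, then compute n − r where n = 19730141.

5626350

Reverse of 19730141 is 14103791.
19730141 − 14103791 = 5626350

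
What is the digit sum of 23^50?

286

23^50 = 122008981252869411022491112993141891091036959856659100591281395343249
Sum of its 69 digits: 286.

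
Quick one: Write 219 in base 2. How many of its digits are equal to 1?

6

219 in base 2 is 11011011.
The digit 1 appears 6 times.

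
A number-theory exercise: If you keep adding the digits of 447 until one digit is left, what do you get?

6

4+4+7 = 15
1+5 = 6
(Equivalently, 447 mod 9 = 6.)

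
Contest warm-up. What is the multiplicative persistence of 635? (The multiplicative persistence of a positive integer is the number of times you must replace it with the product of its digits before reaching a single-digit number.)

635 → 90 → 0 (2 steps)

2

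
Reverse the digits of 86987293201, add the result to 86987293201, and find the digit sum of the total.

Reversal of 86987293201 is 10239278968; 86987293201 + 10239278968 = 97226572169.
Digit sum of 97226572169: 9+7+2+2+6+5+7+2+1+6+9 = 56.

56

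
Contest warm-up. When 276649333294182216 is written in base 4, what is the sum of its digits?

45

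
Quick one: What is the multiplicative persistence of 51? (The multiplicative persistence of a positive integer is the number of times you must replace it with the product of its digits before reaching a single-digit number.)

1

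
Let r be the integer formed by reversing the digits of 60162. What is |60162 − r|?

34056

Reverse of 60162 is 26106.
|60162 − 26106| = 34056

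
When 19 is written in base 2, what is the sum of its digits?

3

19 in base 2 is 10011.
Digit sum: 1+0+0+1+1 = 3.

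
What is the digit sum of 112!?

112! = 197450685722107402353682037275992488341277868034975337796656295094902858969771811440894224355027779366597957338237853638272334919686385621811850780464277094400000000000000000000000000
Sum of its 183 digits: 765.

765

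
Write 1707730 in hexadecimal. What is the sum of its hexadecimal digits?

40

1707730 in base 16 is 1A0ED2.
Digit sum: 1+10+0+14+13+2 = 40.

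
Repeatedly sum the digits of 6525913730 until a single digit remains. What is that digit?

5

6+5+2+5+9+1+3+7+3+0 = 41
4+1 = 5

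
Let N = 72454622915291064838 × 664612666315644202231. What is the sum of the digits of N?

163

72454622915291064838 × 664612666315644202231 = 48154260122626168416007017759953005253578
Sum of its 41 digits: 163.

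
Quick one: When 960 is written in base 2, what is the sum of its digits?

4

960 in base 2 is 1111000000.
Digit sum: 1+1+1+1+0+0+0+0+0+0 = 4.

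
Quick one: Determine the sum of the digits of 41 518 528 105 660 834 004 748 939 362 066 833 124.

4+1+5+1+8+5+2+8+1+0+5+6+6+0+8+3+4+0+0+4+7+4+8+9+3+9+3+6+2+0+6+6+8+3+3+1+2+4 = 155

155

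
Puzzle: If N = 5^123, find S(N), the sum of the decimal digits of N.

5^123 = 94039548065783000637498922977779654225493244541767001720700136502273380756378173828125
Sum of its 86 digits: 377.

377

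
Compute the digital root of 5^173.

The digital root of n equals n mod 9 (or 9 when 9 | n), so we need 5^173 mod 9.
5^173 ≡ 2 (mod 9), so the digital root is 2.

2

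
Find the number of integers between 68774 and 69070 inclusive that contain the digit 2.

56

The integers in [68774, 69070] that contain the digit 2: 68782, 68792, 68802, 68812, 68820, 68821, …, 69052, 69062.
56 qualify.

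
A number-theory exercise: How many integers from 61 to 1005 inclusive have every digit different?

683

The integers in [61, 1005] that have every digit different: 61, 62, 63, 64, 65, 67, …, 986, 987.
683 qualify.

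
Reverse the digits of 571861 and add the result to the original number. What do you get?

740036

Reverse of 571861 is 168175.
571861 + 168175 = 740036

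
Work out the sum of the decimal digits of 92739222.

9+2+7+3+9+2+2+2 = 36

36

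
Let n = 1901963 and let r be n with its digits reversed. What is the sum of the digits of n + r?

31

Reversal of 1901963 is 3691091; 1901963 + 3691091 = 5593054.
Digit sum of 5593054: 5+5+9+3+0+5+4 = 31.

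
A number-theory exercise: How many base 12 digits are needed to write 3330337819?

9

3330337819 in base 12 is 78B3A69B7, which has 9 digits.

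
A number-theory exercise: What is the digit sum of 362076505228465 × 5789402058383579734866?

362076505228465 × 5789402058383579734866 = 2096206464662008241057712467456160690
Sum of its 37 digits: 144.

144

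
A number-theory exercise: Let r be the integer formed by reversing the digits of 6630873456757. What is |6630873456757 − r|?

945670323609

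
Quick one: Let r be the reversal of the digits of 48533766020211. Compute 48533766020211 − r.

37331699286627

Reverse of 48533766020211 is 11202066733584.
48533766020211 − 11202066733584 = 37331699286627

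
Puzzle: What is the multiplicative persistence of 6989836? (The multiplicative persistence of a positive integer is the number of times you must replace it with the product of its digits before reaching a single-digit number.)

3

6989836 → 559872 → 25200 → 0 (3 steps)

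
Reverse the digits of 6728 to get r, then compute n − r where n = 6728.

-1548

Reverse of 6728 is 8276.
6728 − 8276 = -1548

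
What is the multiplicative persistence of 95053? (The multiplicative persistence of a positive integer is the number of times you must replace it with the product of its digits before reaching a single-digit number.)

1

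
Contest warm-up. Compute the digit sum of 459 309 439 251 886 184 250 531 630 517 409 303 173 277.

173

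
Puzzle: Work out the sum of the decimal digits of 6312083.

23

6+3+1+2+0+8+3 = 23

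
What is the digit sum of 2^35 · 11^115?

640

2^35 · 11^115 = 19779196334835226003360379475055617505108731696626445837607254879802491213577948357631689506794224378993917591896425504733887725568
Sum of its 131 digits: 640.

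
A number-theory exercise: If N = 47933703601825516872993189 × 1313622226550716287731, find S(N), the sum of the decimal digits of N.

207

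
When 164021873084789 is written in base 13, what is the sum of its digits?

65

164021873084789 in base 13 is 706A272266485.
Digit sum: 7+0+6+10+2+7+2+2+6+6+4+8+5 = 65.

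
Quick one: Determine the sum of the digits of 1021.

4

1+0+2+1 = 4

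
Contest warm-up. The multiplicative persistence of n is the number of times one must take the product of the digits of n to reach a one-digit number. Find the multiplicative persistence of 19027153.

1

19027153 → 0 (1 step)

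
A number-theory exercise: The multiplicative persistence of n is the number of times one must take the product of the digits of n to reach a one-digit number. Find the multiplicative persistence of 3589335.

2

3589335 → 48600 → 0 (2 steps)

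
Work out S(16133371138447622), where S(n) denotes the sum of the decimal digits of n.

62

1+6+1+3+3+3+7+1+1+3+8+4+4+7+6+2+2 = 62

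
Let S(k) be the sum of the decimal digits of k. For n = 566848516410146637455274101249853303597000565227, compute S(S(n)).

First digit sum: 195.
1+9+5 = 15.

15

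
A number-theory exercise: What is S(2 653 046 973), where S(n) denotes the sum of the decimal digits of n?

45

2+6+5+3+0+4+6+9+7+3 = 45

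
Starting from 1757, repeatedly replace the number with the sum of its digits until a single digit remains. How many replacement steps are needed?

2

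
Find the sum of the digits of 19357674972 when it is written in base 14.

64

19357674972 in base 14 is D18C823B6.
Digit sum: 13+1+8+12+8+2+3+11+6 = 64.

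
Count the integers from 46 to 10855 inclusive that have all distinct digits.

5506

The integers in [46, 10855] that have all distinct digits: 46, 47, 48, 49, 50, 51, …, 10853, 10854.
5506 qualify.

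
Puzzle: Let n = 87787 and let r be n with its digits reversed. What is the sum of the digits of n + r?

Reversal of 87787 is 78778; 87787 + 78778 = 166565.
Digit sum of 166565: 1+6+6+5+6+5 = 29.

29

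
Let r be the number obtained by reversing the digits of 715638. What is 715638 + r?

1552155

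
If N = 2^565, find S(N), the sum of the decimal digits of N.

2^565 = 120766797594289323271729746591624604509341479053326093708038601607859973196548763266756055205685080561326988000984443036792658708157593364241965896045846273396780650463232
Sum of its 171 digits: 794.

794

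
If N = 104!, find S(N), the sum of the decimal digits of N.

104! = 10299016745145627623848583864765044283053772454999072182325491776887871732475287174542709871683888003235965704141638377695179741979175588724736000000000000000000000000
Sum of its 167 digits: 702.

702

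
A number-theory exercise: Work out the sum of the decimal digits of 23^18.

109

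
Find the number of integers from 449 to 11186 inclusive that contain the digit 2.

The integers in [449, 11186] that contain the digit 2: 452, 462, 472, 482, 492, 502, …, 11172, 11182.
3576 qualify.

3576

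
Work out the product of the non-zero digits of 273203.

2×7×3×2×3 = 252

252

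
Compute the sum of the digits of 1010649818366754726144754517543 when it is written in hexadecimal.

1010649818366754726144754517543 in base 16 is CC195EF92C40B414136030627.
Digit sum: 12+12+1+9+5+14+15+9+2+12+4+0+11+4+1+4+1+3+6+0+3+0+6+2+7 = 143.

143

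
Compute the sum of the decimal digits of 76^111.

946

76^111 = 58926241750987103413913236044319873305435984264837708290490083575138712928611443826778722687587534003731269428650491296764302797895245725757197073519969709170208153717397442292871663264024070808400534307864576
Sum of its 209 digits: 946.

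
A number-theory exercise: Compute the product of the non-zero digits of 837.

168

8×3×7 = 168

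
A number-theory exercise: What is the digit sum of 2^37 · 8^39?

214

2^37 · 8^39 = 22835963083295358096932575511191922182123945984
Sum of its 47 digits: 214.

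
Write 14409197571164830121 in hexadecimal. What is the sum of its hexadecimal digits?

131

14409197571164830121 in base 16 is C7F7C0D907B379A9.
Digit sum: 12+7+15+7+12+0+13+9+0+7+11+3+7+9+10+9 = 131.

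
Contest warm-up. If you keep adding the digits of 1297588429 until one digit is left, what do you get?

1

1+2+9+7+5+8+8+4+2+9 = 55
5+5 = 10
1+0 = 1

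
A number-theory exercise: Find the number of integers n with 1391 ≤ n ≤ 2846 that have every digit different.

The integers in [1391, 2846] that have every digit different: 1392, 1394, 1395, 1396, 1397, 1398, …, 2845, 2846.
760 qualify.

760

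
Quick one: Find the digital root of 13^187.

The digital root of n equals n mod 9 (or 9 when 9 | n), so we need 13^187 mod 9.
13^187 ≡ 4 (mod 9), so the digital root is 4.

4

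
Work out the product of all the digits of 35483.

1440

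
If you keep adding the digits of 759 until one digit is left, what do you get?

3

7+5+9 = 21
2+1 = 3
(Equivalently, 759 mod 9 = 3.)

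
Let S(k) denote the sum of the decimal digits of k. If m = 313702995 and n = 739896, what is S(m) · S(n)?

1638

S(313702995) = 3+1+3+7+0+2+9+9+5 = 39.
S(739896) = 7+3+9+8+9+6 = 42.
39 · 42 = 1638.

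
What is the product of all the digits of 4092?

0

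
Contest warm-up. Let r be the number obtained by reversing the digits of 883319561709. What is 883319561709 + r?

Reverse of 883319561709 is 907165913388.
883319561709 + 907165913388 = 1790485475097

1790485475097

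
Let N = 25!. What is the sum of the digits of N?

72

25! = 15511210043330985984000000
Sum of its 26 digits: 72.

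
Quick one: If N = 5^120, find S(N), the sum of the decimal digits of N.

5^120 = 752316384526264005099991383822237233803945956334136013765601092018187046051025390625
Sum of its 84 digits: 334.

334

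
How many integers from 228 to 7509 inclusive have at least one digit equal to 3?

2762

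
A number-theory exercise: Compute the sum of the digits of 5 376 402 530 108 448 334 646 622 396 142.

5+3+7+6+4+0+2+5+3+0+1+0+8+4+4+8+3+3+4+6+4+6+6+2+2+3+9+6+1+4+2 = 121

121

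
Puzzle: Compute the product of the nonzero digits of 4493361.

7776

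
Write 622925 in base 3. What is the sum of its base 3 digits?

15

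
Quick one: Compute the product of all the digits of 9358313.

9720

9×3×5×8×3×1×3 = 9720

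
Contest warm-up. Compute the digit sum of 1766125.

1+7+6+6+1+2+5 = 28

28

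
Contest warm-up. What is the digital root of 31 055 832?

3+1+0+5+5+8+3+2 = 27
2+7 = 9

9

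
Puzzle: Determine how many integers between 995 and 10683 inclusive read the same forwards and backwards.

98

The integers in [995, 10683] that read the same forwards and backwards: 999, 1001, 1111, 1221, 1331, 1441, …, 10501, 10601.
98 qualify.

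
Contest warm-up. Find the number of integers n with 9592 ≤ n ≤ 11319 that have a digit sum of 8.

The integers in [9592, 11319] that have a digit sum of 8: 10007, 10016, 10025, 10034, 10043, 10052, …, 11303, 11312.
56 qualify.

56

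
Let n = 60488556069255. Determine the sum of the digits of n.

6+0+4+8+8+5+5+6+0+6+9+2+5+5 = 69

69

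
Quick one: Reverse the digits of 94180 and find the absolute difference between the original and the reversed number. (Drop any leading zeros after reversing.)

Reverse of 94180 is 8149.
|94180 − 8149| = 86031

86031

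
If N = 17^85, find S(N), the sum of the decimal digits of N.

458

17^85 = 387398841060856728666481830078934303451511026537231722901062889198807651406663242475428593734254127224657
Sum of its 105 digits: 458.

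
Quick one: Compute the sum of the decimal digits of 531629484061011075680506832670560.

125

5+3+1+6+2+9+4+8+4+0+6+1+0+1+1+0+7+5+6+8+0+5+0+6+8+3+2+6+7+0+5+6+0 = 125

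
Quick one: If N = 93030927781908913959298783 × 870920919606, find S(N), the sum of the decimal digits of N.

93030927781908913959298783 × 870920919606 = 81022581175619485155561226545276639498
Sum of its 38 digits: 174.

174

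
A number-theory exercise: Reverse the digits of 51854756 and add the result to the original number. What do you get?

Reverse of 51854756 is 65745815.
51854756 + 65745815 = 117600571

117600571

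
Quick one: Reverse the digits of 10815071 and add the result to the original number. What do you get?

27866872

Reverse of 10815071 is 17051801.
10815071 + 17051801 = 27866872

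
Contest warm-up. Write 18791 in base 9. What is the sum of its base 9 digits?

18791 in base 9 is 27688.
Digit sum: 2+7+6+8+8 = 31.

31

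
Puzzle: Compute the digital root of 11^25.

2

The digital root of n equals n mod 9 (or 9 when 9 | n), so we need 11^25 mod 9.
11^25 ≡ 2 (mod 9), so the digital root is 2.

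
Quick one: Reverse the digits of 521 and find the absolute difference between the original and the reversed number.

396

Reverse of 521 is 125.
|521 − 125| = 396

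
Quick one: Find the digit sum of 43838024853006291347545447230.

114

4+3+8+3+8+0+2+4+8+5+3+0+0+6+2+9+1+3+4+7+5+4+5+4+4+7+2+3+0 = 114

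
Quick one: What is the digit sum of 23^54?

343

23^54 = 34143115322784228849944935551113819944806873883247339368564776954250143409
Sum of its 74 digits: 343.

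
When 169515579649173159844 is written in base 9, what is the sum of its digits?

169515579649173159844 in base 9 is 1484346245286077253371.
Digit sum: 1+4+8+4+3+4+6+2+4+5+2+8+6+0+7+7+2+5+3+3+7+1 = 92.

92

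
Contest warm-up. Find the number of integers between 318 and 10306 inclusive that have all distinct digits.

5068

The integers in [318, 10306] that have all distinct digits: 318, 319, 320, 321, 324, 325, …, 10297, 10298.
5068 qualify.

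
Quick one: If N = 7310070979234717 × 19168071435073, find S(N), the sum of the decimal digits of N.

7310070979234717 × 19168071435073 = 140119962725425092269493029341
Sum of its 30 digits: 121.

121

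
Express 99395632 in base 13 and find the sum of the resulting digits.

99395632 in base 13 is 177916AB.
Digit sum: 1+7+7+9+1+6+10+11 = 52.

52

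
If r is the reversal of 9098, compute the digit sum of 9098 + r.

Reversal of 9098 is 8909; 9098 + 8909 = 18007.
Digit sum of 18007: 1+8+0+0+7 = 16.

16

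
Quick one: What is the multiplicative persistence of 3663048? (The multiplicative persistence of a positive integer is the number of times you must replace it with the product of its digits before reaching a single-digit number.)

3663048 → 0 (1 step)

1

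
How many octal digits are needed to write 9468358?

9468358 in base 8 is 44074706, which has 8 digits.

8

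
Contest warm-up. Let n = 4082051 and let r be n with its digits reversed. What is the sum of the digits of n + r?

Reversal of 4082051 is 1502804; 4082051 + 1502804 = 5584855.
Digit sum of 5584855: 5+5+8+4+8+5+5 = 40.

40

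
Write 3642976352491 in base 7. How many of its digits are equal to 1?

2

3642976352491 in base 7 is 524124231035320.
The digit 1 appears 2 times.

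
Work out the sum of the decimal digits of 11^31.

11^31 = 191943424957750480504146841291811
Sum of its 33 digits: 137.

137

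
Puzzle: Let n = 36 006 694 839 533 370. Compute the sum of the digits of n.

3+6+0+0+6+6+9+4+8+3+9+5+3+3+3+7+0 = 75

75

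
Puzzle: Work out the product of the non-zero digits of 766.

252

7×6×6 = 252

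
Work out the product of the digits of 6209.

0

6×2×0×9 = 0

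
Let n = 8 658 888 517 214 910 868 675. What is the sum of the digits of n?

8+6+5+8+8+8+8+5+1+7+2+1+4+9+1+0+8+6+8+6+7+5 = 121

121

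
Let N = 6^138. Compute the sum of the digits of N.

6^138 = 242589809215613984990578009590212203208248910334634260613591036504250373122777355949226063885245052948054016
Sum of its 108 digits: 441.

441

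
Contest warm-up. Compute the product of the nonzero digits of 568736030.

5×6×8×7×3×6×3 = 90720

90720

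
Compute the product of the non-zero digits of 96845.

8640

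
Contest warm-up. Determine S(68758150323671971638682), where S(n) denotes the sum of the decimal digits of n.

6+8+7+5+8+1+5+0+3+2+3+6+7+1+9+7+1+6+3+8+6+8+2 = 112

112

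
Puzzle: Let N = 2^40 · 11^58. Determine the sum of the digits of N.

382

2^40 · 11^58 = 2766785976199090089541249567275672065095138798226283793638557945908166656
Sum of its 73 digits: 382.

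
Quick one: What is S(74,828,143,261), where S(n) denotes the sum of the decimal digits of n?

7+4+8+2+8+1+4+3+2+6+1 = 46

46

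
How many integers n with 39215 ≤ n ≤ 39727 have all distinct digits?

The integers in [39215, 39727] that have all distinct digits: 39215, 39216, 39217, 39218, 39240, 39241, …, 39725, 39726.
177 qualify.

177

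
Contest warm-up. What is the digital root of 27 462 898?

2+7+4+6+2+8+9+8 = 46
4+6 = 10
1+0 = 1

1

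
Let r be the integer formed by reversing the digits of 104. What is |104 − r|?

Reverse of 104 is 401.
|104 − 401| = 297

297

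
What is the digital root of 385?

7

3+8+5 = 16
1+6 = 7
(Equivalently, 385 mod 9 = 7.)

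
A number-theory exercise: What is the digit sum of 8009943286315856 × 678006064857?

132

8009943286315856 × 678006064857 = 5430790127282759983723472592
Sum of its 28 digits: 132.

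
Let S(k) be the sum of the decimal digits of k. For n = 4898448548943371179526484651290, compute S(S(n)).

First digit sum: 158.
1+5+8 = 14.

14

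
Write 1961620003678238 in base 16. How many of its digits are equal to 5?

1

1961620003678238 in base 16 is 6F8153F80E81E.
The digit 5 appears 1 time.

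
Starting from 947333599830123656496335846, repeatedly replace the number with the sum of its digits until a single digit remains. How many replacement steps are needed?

2

947333599830123656496335846 → 134 → 8 (2 steps)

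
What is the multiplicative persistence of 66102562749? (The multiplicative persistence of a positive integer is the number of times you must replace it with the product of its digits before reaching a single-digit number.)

1

66102562749 → 0 (1 step)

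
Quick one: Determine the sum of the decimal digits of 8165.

8+1+6+5 = 20

20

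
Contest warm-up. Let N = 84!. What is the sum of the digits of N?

84! = 3314240134565353266999387579130131288000666286242049487118846032383059131291716864129885722968716753156177920000000000000000000
Sum of its 127 digits: 477.

477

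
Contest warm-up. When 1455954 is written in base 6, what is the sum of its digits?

1455954 in base 6 is 51112310.
Digit sum: 5+1+1+1+2+3+1+0 = 14.

14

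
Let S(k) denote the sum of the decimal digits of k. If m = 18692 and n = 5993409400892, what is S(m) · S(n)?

1612

S(18692) = 1+8+6+9+2 = 26.
S(5993409400892) = 5+9+9+3+4+0+9+4+0+0+8+9+2 = 62.
26 · 62 = 1612.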